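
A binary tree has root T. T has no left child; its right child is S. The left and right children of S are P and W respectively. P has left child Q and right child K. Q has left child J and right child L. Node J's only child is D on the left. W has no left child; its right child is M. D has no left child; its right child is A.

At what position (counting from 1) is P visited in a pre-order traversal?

3

Pre-order visits the node, then its left subtree, then its right subtree.
Visit T.
At T: no left child.
At T: go right to S.
  Visit S.
  At S: go left to P.
    Visit P.
    At P: go left to Q.
      Visit Q.
      At Q: go left to J.
        Visit J.
        At J: go left to D.
          Visit D.
          At D: no left child.
          At D: go right to A.
            A is a leaf — visit A.
        At J: no right child.
      At Q: go right to L.
        L is a leaf — visit L.
    At P: go right to K.
      K is a leaf — visit K.
  At S: go right to W.
    Visit W.
    At W: no left child.
    At W: go right to M.
      M is a leaf — visit M.
Full pre-order sequence: T, S, P, Q, J, D, A, L, K, W, M.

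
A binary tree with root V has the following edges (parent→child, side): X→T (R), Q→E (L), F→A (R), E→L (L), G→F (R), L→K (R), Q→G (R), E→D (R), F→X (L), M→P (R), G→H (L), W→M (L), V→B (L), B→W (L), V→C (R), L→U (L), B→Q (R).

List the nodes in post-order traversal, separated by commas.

P, M, W, U, K, L, D, E, H, T, X, A, F, G, Q, B, C, V

Post-order visits the left subtree, then the right subtree, then the node.
At V: go left to B.
  At B: go left to W.
    At W: go left to M.
      At M: no left child.
      At M: go right to P.
        P is a leaf — visit P.
      Visit M.
    At W: no right child.
    Visit W.
  At B: go right to Q.
    At Q: go left to E.
      At E: go left to L.
        At L: go left to U.
          U is a leaf — visit U.
        At L: go right to K.
          K is a leaf — visit K.
        Visit L.
      At E: go right to D.
        D is a leaf — visit D.
      Visit E.
    At Q: go right to G.
      At G: go left to H.
        H is a leaf — visit H.
      At G: go right to F.
        At F: go left to X.
          At X: no left child.
          At X: go right to T.
            T is a leaf — visit T.
          Visit X.
        At F: go right to A.
          A is a leaf — visit A.
        Visit F.
      Visit G.
    Visit Q.
  Visit B.
At V: go right to C.
  C is a leaf — visit C.
Visit V.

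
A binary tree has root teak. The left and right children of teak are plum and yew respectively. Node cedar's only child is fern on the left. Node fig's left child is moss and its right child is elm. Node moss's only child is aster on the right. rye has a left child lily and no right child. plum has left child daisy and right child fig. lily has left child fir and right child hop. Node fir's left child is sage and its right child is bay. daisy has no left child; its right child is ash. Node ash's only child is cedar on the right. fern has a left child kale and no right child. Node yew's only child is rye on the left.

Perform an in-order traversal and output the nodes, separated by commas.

daisy, ash, kale, fern, cedar, plum, moss, aster, fig, elm, teak, sage, fir, bay, lily, hop, rye, yew

In-order visits the left subtree, then the node, then the right subtree.
At teak: go left to plum.
  At plum: go left to daisy.
    At daisy: no left child.
    Visit daisy.
    At daisy: go right to ash.
      At ash: no left child.
      Visit ash.
      At ash: go right to cedar.
        At cedar: go left to fern.
          At fern: go left to kale.
            kale is a leaf — visit kale.
          Visit fern.
          At fern: no right child.
        Visit cedar.
        At cedar: no right child.
  Visit plum.
  At plum: go right to fig.
    At fig: go left to moss.
      At moss: no left child.
      Visit moss.
      At moss: go right to aster.
        aster is a leaf — visit aster.
    Visit fig.
    At fig: go right to elm.
      elm is a leaf — visit elm.
Visit teak.
At teak: go right to yew.
  At yew: go left to rye.
    At rye: go left to lily.
      At lily: go left to fir.
        At fir: go left to sage.
          sage is a leaf — visit sage.
        Visit fir.
        At fir: go right to bay.
          bay is a leaf — visit bay.
      Visit lily.
      At lily: go right to hop.
        hop is a leaf — visit hop.
    Visit rye.
    At rye: no right child.
  Visit yew.
  At yew: no right child.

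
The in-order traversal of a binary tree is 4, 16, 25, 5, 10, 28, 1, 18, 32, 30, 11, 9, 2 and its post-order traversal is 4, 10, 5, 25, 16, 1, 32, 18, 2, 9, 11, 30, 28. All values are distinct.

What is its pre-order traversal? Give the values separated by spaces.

28 16 4 25 5 10 30 18 1 32 11 9 2

The last element of post-order is the root; it splits in-order into left and right subtrees.
Root 28: left subtree has 5 nodes {4, 16, 25, 5, 10}, right has 7 {1, 18, 32, 30, 11, 9, 2}.
  Root 16: left subtree has 1 node {4}, right has 3 {25, 5, 10}.
    Root 25: left subtree has 0 nodes { }, right has 2 {5, 10}.
      Root 5: left subtree has 0 nodes { }, right has 1 {10}.
  Root 30: left subtree has 3 nodes {1, 18, 32}, right has 3 {11, 9, 2}.
    Root 18: left subtree has 1 node {1}, right has 1 {32}.
    Root 11: left subtree has 0 nodes { }, right has 2 {9, 2}.
      Root 9: left subtree has 0 nodes { }, right has 1 {2}.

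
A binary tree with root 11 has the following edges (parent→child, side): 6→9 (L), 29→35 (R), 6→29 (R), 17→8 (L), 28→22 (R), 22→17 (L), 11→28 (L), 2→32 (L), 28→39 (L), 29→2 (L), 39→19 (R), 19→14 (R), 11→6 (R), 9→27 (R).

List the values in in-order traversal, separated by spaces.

In-order visits the left subtree, then the node, then the right subtree.
At 11: go left to 28.
  At 28: go left to 39.
    At 39: no left child.
    Visit 39.
    At 39: go right to 19.
      At 19: no left child.
      Visit 19.
      At 19: go right to 14.
        14 is a leaf — visit 14.
  Visit 28.
  At 28: go right to 22.
    At 22: go left to 17.
      At 17: go left to 8.
        8 is a leaf — visit 8.
      Visit 17.
      At 17: no right child.
    Visit 22.
    At 22: no right child.
Visit 11.
At 11: go right to 6.
  At 6: go left to 9.
    At 9: no left child.
    Visit 9.
    At 9: go right to 27.
      27 is a leaf — visit 27.
  Visit 6.
  At 6: go right to 29.
    At 29: go left to 2.
      At 2: go left to 32.
        32 is a leaf — visit 32.
      Visit 2.
      At 2: no right child.
    Visit 29.
    At 29: go right to 35.
      35 is a leaf — visit 35.

39 19 14 28 8 17 22 11 9 27 6 32 2 29 35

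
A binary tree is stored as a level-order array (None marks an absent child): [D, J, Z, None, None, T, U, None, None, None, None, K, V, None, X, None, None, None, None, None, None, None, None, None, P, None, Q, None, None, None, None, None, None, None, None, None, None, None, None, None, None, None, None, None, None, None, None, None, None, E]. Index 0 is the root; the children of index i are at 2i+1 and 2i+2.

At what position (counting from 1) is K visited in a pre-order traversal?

Pre-order visits the node, then its left subtree, then its right subtree.
Visit D.
At D: go left to J.
  J is a leaf — visit J.
At D: go right to Z.
  Visit Z.
  At Z: go left to T.
    Visit T.
    At T: go left to K.
      Visit K.
      At K: no left child.
      At K: go right to P.
        Visit P.
        At P: go left to E.
          E is a leaf — visit E.
        At P: no right child.
    At T: go right to V.
      Visit V.
      At V: no left child.
      At V: go right to Q.
        Q is a leaf — visit Q.
  At Z: go right to U.
    Visit U.
    At U: no left child.
    At U: go right to X.
      X is a leaf — visit X.
Full pre-order sequence: D, J, Z, T, K, P, E, V, Q, U, X.

5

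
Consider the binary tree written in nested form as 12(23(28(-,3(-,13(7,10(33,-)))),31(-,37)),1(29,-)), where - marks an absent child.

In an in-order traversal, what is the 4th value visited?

13

In-order visits the left subtree, then the node, then the right subtree.
At 12: go left to 23.
  At 23: go left to 28.
    At 28: no left child.
    Visit 28.
    At 28: go right to 3.
      At 3: no left child.
      Visit 3.
      At 3: go right to 13.
        At 13: go left to 7.
          7 is a leaf — visit 7.
        Visit 13.
        At 13: go right to 10.
          At 10: go left to 33.
            33 is a leaf — visit 33.
          Visit 10.
          At 10: no right child.
  Visit 23.
  At 23: go right to 31.
    At 31: no left child.
    Visit 31.
    At 31: go right to 37.
      37 is a leaf — visit 37.
Visit 12.
At 12: go right to 1.
  At 1: go left to 29.
    29 is a leaf — visit 29.
  Visit 1.
  At 1: no right child.
Full in-order sequence: 28, 3, 7, 13, 33, 10, 23, 31, 37, 12, 29, 1.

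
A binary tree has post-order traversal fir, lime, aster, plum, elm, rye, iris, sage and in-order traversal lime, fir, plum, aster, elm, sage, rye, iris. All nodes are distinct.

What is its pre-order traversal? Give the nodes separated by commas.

sage, elm, plum, lime, fir, aster, iris, rye

The last element of post-order is the root; it splits in-order into left and right subtrees.
Root sage: left subtree has 5 nodes {lime, fir, plum, aster, elm}, right has 2 {rye, iris}.
  Root elm: left subtree has 4 nodes {lime, fir, plum, aster}, right has 0 { }.
    Root plum: left subtree has 2 nodes {lime, fir}, right has 1 {aster}.
      Root lime: left subtree has 0 nodes { }, right has 1 {fir}.
  Root iris: left subtree has 1 node {rye}, right has 0 { }.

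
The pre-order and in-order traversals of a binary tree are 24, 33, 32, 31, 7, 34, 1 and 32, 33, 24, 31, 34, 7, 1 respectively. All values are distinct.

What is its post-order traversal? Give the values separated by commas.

The first element of pre-order is the root; it splits in-order into left and right subtrees.
Root 24: left subtree has 2 nodes {32, 33}, right has 4 {31, 34, 7, 1}.
  Root 33: left subtree has 1 node {32}, right has 0 { }.
  Root 31: left subtree has 0 nodes { }, right has 3 {34, 7, 1}.
    Root 7: left subtree has 1 node {34}, right has 1 {1}.

32, 33, 34, 1, 7, 31, 24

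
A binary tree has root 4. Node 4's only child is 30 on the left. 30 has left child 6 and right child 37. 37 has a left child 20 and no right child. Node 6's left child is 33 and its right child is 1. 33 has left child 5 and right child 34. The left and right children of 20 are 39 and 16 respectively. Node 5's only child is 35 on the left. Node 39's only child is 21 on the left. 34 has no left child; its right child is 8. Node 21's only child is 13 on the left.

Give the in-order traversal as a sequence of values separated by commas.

In-order visits the left subtree, then the node, then the right subtree.
At 4: go left to 30.
  At 30: go left to 6.
    At 6: go left to 33.
      At 33: go left to 5.
        At 5: go left to 35.
          35 is a leaf — visit 35.
        Visit 5.
        At 5: no right child.
      Visit 33.
      At 33: go right to 34.
        At 34: no left child.
        Visit 34.
        At 34: go right to 8.
          8 is a leaf — visit 8.
    Visit 6.
    At 6: go right to 1.
      1 is a leaf — visit 1.
  Visit 30.
  At 30: go right to 37.
    At 37: go left to 20.
      At 20: go left to 39.
        At 39: go left to 21.
          At 21: go left to 13.
            13 is a leaf — visit 13.
          Visit 21.
          At 21: no right child.
        Visit 39.
        At 39: no right child.
      Visit 20.
      At 20: go right to 16.
        16 is a leaf — visit 16.
    Visit 37.
    At 37: no right child.
Visit 4.
At 4: no right child.

35, 5, 33, 34, 8, 6, 1, 30, 13, 21, 39, 20, 16, 37, 4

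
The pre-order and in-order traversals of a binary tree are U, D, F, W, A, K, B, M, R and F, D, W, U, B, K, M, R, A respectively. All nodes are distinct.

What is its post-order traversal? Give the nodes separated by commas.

F, W, D, B, R, M, K, A, U

The first element of pre-order is the root; it splits in-order into left and right subtrees.
Root U: left subtree has 3 nodes {F, D, W}, right has 5 {B, K, M, R, A}.
  Root D: left subtree has 1 node {F}, right has 1 {W}.
  Root A: left subtree has 4 nodes {B, K, M, R}, right has 0 { }.
    Root K: left subtree has 1 node {B}, right has 2 {M, R}.
      Root M: left subtree has 0 nodes { }, right has 1 {R}.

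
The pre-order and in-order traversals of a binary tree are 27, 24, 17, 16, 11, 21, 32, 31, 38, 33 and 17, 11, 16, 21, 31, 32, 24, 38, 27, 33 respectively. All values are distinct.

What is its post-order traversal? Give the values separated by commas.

11, 31, 32, 21, 16, 17, 38, 24, 33, 27

The first element of pre-order is the root; it splits in-order into left and right subtrees.
Root 27: left subtree has 8 nodes {17, 11, 16, 21, 31, 32, 24, 38}, right has 1 {33}.
  Root 24: left subtree has 6 nodes {17, 11, 16, 21, 31, 32}, right has 1 {38}.
    Root 17: left subtree has 0 nodes { }, right has 5 {11, 16, 21, 31, 32}.
      Root 16: left subtree has 1 node {11}, right has 3 {21, 31, 32}.
        Root 21: left subtree has 0 nodes { }, right has 2 {31, 32}.
          Root 32: left subtree has 1 node {31}, right has 0 { }.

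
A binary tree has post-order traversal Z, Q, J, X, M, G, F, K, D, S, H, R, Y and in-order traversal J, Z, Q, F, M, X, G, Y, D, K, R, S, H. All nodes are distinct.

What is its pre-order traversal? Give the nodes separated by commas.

The last element of post-order is the root; it splits in-order into left and right subtrees.
Root Y: left subtree has 7 nodes {J, Z, Q, F, M, X, G}, right has 5 {D, K, R, S, H}.
  Root F: left subtree has 3 nodes {J, Z, Q}, right has 3 {M, X, G}.
    Root J: left subtree has 0 nodes { }, right has 2 {Z, Q}.
      Root Q: left subtree has 1 node {Z}, right has 0 { }.
    Root G: left subtree has 2 nodes {M, X}, right has 0 { }.
      Root M: left subtree has 0 nodes { }, right has 1 {X}.
  Root R: left subtree has 2 nodes {D, K}, right has 2 {S, H}.
    Root D: left subtree has 0 nodes { }, right has 1 {K}.
    Root H: left subtree has 1 node {S}, right has 0 { }.

Y, F, J, Q, Z, G, M, X, R, D, K, H, S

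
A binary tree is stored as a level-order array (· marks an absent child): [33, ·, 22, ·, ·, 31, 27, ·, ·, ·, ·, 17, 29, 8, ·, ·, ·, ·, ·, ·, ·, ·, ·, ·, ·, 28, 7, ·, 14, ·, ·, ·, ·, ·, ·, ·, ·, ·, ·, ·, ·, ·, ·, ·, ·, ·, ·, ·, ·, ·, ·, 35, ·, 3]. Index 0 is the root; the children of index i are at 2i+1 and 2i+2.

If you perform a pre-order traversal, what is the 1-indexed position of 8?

Pre-order visits the node, then its left subtree, then its right subtree.
Visit 33.
At 33: no left child.
At 33: go right to 22.
  Visit 22.
  At 22: go left to 31.
    Visit 31.
    At 31: go left to 17.
      17 is a leaf — visit 17.
    At 31: go right to 29.
      Visit 29.
      At 29: go left to 28.
        Visit 28.
        At 28: go left to 35.
          35 is a leaf — visit 35.
        At 28: no right child.
      At 29: go right to 7.
        Visit 7.
        At 7: go left to 3.
          3 is a leaf — visit 3.
        At 7: no right child.
  At 22: go right to 27.
    Visit 27.
    At 27: go left to 8.
      Visit 8.
      At 8: no left child.
      At 8: go right to 14.
        14 is a leaf — visit 14.
    At 27: no right child.
Full pre-order sequence: 33, 22, 31, 17, 29, 28, 35, 7, 3, 27, 8, 14.

11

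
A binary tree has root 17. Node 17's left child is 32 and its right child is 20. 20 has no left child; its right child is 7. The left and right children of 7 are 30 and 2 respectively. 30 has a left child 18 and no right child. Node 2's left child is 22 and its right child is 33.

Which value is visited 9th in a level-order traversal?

Level-order visits nodes level by level from the root, left to right within each level.
Level 0: 17
Level 1: 32, 20
Level 2: 7
Level 3: 30, 2
Level 4: 18, 22, 33
Full level-order sequence: 17, 32, 20, 7, 30, 2, 18, 22, 33.

33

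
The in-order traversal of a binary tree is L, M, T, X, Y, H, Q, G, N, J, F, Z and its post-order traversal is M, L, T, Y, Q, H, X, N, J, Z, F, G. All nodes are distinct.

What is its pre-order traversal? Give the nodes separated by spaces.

G X T L M H Y Q F J N Z

The last element of post-order is the root; it splits in-order into left and right subtrees.
Root G: left subtree has 7 nodes {L, M, T, X, Y, H, Q}, right has 4 {N, J, F, Z}.
  Root X: left subtree has 3 nodes {L, M, T}, right has 3 {Y, H, Q}.
    Root T: left subtree has 2 nodes {L, M}, right has 0 { }.
      Root L: left subtree has 0 nodes { }, right has 1 {M}.
    Root H: left subtree has 1 node {Y}, right has 1 {Q}.
  Root F: left subtree has 2 nodes {N, J}, right has 1 {Z}.
    Root J: left subtree has 1 node {N}, right has 0 { }.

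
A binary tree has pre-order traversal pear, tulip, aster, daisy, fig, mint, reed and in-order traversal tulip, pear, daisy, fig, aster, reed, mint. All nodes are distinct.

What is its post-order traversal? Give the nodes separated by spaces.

The first element of pre-order is the root; it splits in-order into left and right subtrees.
Root pear: left subtree has 1 node {tulip}, right has 5 {daisy, fig, aster, reed, mint}.
  Root aster: left subtree has 2 nodes {daisy, fig}, right has 2 {reed, mint}.
    Root daisy: left subtree has 0 nodes { }, right has 1 {fig}.
    Root mint: left subtree has 1 node {reed}, right has 0 { }.

tulip fig daisy reed mint aster pear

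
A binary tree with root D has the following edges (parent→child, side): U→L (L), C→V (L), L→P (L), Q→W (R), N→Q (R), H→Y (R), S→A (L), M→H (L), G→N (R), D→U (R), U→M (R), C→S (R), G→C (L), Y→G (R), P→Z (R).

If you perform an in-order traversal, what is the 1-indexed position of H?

In-order visits the left subtree, then the node, then the right subtree.
At D: no left child.
Visit D.
At D: go right to U.
  At U: go left to L.
    At L: go left to P.
      At P: no left child.
      Visit P.
      At P: go right to Z.
        Z is a leaf — visit Z.
    Visit L.
    At L: no right child.
  Visit U.
  At U: go right to M.
    At M: go left to H.
      At H: no left child.
      Visit H.
      At H: go right to Y.
        At Y: no left child.
        Visit Y.
        At Y: go right to G.
          At G: go left to C.
            At C: go left to V.
              V is a leaf — visit V.
            Visit C.
            At C: go right to S.
              At S: go left to A.
                A is a leaf — visit A.
              Visit S.
              At S: no right child.
          Visit G.
          At G: go right to N.
            At N: no left child.
            Visit N.
            At N: go right to Q.
              At Q: no left child.
              Visit Q.
              At Q: go right to W.
                W is a leaf — visit W.
    Visit M.
    At M: no right child.
Full in-order sequence: D, P, Z, L, U, H, Y, V, C, A, S, G, N, Q, W, M.

6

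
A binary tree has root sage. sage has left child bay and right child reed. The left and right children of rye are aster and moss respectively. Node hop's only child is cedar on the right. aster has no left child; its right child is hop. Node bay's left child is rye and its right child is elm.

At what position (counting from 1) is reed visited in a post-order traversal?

Post-order visits the left subtree, then the right subtree, then the node.
At sage: go left to bay.
  At bay: go left to rye.
    At rye: go left to aster.
      At aster: no left child.
      At aster: go right to hop.
        At hop: no left child.
        At hop: go right to cedar.
          cedar is a leaf — visit cedar.
        Visit hop.
      Visit aster.
    At rye: go right to moss.
      moss is a leaf — visit moss.
    Visit rye.
  At bay: go right to elm.
    elm is a leaf — visit elm.
  Visit bay.
At sage: go right to reed.
  reed is a leaf — visit reed.
Visit sage.
Full post-order sequence: cedar, hop, aster, moss, rye, elm, bay, reed, sage.

8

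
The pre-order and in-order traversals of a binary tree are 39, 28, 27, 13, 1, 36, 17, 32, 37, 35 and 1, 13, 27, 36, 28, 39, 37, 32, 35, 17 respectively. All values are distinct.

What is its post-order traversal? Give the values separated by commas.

1, 13, 36, 27, 28, 37, 35, 32, 17, 39

The first element of pre-order is the root; it splits in-order into left and right subtrees.
Root 39: left subtree has 5 nodes {1, 13, 27, 36, 28}, right has 4 {37, 32, 35, 17}.
  Root 28: left subtree has 4 nodes {1, 13, 27, 36}, right has 0 { }.
    Root 27: left subtree has 2 nodes {1, 13}, right has 1 {36}.
      Root 13: left subtree has 1 node {1}, right has 0 { }.
  Root 17: left subtree has 3 nodes {37, 32, 35}, right has 0 { }.
    Root 32: left subtree has 1 node {37}, right has 1 {35}.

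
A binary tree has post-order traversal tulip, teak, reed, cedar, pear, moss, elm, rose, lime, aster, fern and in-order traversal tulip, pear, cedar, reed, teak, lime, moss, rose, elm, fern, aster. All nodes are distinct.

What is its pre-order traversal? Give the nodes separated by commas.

The last element of post-order is the root; it splits in-order into left and right subtrees.
Root fern: left subtree has 9 nodes {tulip, pear, cedar, reed, teak, lime, moss, rose, elm}, right has 1 {aster}.
  Root lime: left subtree has 5 nodes {tulip, pear, cedar, reed, teak}, right has 3 {moss, rose, elm}.
    Root pear: left subtree has 1 node {tulip}, right has 3 {cedar, reed, teak}.
      Root cedar: left subtree has 0 nodes { }, right has 2 {reed, teak}.
        Root reed: left subtree has 0 nodes { }, right has 1 {teak}.
    Root rose: left subtree has 1 node {moss}, right has 1 {elm}.

fern, lime, pear, tulip, cedar, reed, teak, rose, moss, elm, aster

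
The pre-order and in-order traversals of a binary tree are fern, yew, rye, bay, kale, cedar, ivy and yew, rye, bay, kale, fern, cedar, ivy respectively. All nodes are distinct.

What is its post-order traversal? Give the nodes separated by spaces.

kale bay rye yew ivy cedar fern

The first element of pre-order is the root; it splits in-order into left and right subtrees.
Root fern: left subtree has 4 nodes {yew, rye, bay, kale}, right has 2 {cedar, ivy}.
  Root yew: left subtree has 0 nodes { }, right has 3 {rye, bay, kale}.
    Root rye: left subtree has 0 nodes { }, right has 2 {bay, kale}.
      Root bay: left subtree has 0 nodes { }, right has 1 {kale}.
  Root cedar: left subtree has 0 nodes { }, right has 1 {ivy}.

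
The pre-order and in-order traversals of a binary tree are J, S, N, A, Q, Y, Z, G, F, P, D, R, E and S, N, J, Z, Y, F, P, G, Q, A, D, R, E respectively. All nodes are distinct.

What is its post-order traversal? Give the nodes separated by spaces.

N S Z P F G Y Q E R D A J

The first element of pre-order is the root; it splits in-order into left and right subtrees.
Root J: left subtree has 2 nodes {S, N}, right has 10 {Z, Y, F, P, G, Q, A, D, R, E}.
  Root S: left subtree has 0 nodes { }, right has 1 {N}.
  Root A: left subtree has 6 nodes {Z, Y, F, P, G, Q}, right has 3 {D, R, E}.
    Root Q: left subtree has 5 nodes {Z, Y, F, P, G}, right has 0 { }.
      Root Y: left subtree has 1 node {Z}, right has 3 {F, P, G}.
        Root G: left subtree has 2 nodes {F, P}, right has 0 { }.
          Root F: left subtree has 0 nodes { }, right has 1 {P}.
    Root D: left subtree has 0 nodes { }, right has 2 {R, E}.
      Root R: left subtree has 0 nodes { }, right has 1 {E}.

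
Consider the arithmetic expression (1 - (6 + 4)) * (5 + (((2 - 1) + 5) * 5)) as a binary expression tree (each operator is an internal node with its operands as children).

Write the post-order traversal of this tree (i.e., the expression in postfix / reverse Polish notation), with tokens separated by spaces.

1 6 4 + - 5 2 1 - 5 + 5 * + *

Post-order on an expression tree gives postfix notation: for each operator, emit left operand, right operand, then the operator.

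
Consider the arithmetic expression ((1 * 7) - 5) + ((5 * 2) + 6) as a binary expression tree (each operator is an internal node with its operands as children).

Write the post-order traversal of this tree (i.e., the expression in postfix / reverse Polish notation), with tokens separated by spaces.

1 7 * 5 - 5 2 * 6 + +

Post-order on an expression tree gives postfix notation: for each operator, emit left operand, right operand, then the operator.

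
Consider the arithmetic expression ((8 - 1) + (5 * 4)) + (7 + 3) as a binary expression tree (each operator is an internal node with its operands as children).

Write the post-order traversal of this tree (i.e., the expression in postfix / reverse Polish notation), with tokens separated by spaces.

Post-order on an expression tree gives postfix notation: for each operator, emit left operand, right operand, then the operator.

8 1 - 5 4 * + 7 3 + +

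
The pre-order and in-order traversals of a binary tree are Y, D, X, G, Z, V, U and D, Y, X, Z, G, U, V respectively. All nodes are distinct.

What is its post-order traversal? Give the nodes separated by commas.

D, Z, U, V, G, X, Y

The first element of pre-order is the root; it splits in-order into left and right subtrees.
Root Y: left subtree has 1 node {D}, right has 5 {X, Z, G, U, V}.
  Root X: left subtree has 0 nodes { }, right has 4 {Z, G, U, V}.
    Root G: left subtree has 1 node {Z}, right has 2 {U, V}.
      Root V: left subtree has 1 node {U}, right has 0 { }.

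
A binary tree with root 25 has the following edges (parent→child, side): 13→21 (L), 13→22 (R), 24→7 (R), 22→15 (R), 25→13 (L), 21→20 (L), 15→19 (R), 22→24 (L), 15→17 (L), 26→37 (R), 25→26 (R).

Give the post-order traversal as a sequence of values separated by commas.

20, 21, 7, 24, 17, 19, 15, 22, 13, 37, 26, 25

Post-order visits the left subtree, then the right subtree, then the node.
At 25: go left to 13.
  At 13: go left to 21.
    At 21: go left to 20.
      20 is a leaf — visit 20.
    At 21: no right child.
    Visit 21.
  At 13: go right to 22.
    At 22: go left to 24.
      At 24: no left child.
      At 24: go right to 7.
        7 is a leaf — visit 7.
      Visit 24.
    At 22: go right to 15.
      At 15: go left to 17.
        17 is a leaf — visit 17.
      At 15: go right to 19.
        19 is a leaf — visit 19.
      Visit 15.
    Visit 22.
  Visit 13.
At 25: go right to 26.
  At 26: no left child.
  At 26: go right to 37.
    37 is a leaf — visit 37.
  Visit 26.
Visit 25.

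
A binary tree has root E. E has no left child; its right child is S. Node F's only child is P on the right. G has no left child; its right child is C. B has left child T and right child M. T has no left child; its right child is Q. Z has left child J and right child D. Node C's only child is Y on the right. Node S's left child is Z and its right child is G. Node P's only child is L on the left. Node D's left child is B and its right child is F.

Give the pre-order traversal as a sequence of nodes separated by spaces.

Pre-order visits the node, then its left subtree, then its right subtree.
Visit E.
At E: no left child.
At E: go right to S.
  Visit S.
  At S: go left to Z.
    Visit Z.
    At Z: go left to J.
      J is a leaf — visit J.
    At Z: go right to D.
      Visit D.
      At D: go left to B.
        Visit B.
        At B: go left to T.
          Visit T.
          At T: no left child.
          At T: go right to Q.
            Q is a leaf — visit Q.
        At B: go right to M.
          M is a leaf — visit M.
      At D: go right to F.
        Visit F.
        At F: no left child.
        At F: go right to P.
          Visit P.
          At P: go left to L.
            L is a leaf — visit L.
          At P: no right child.
  At S: go right to G.
    Visit G.
    At G: no left child.
    At G: go right to C.
      Visit C.
      At C: no left child.
      At C: go right to Y.
        Y is a leaf — visit Y.

E S Z J D B T Q M F P L G C Y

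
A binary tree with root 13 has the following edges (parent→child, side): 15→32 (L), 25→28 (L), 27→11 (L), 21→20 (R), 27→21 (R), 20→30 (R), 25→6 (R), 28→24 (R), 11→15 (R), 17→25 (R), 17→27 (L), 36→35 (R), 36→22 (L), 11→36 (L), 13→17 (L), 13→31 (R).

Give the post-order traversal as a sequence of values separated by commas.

22, 35, 36, 32, 15, 11, 30, 20, 21, 27, 24, 28, 6, 25, 17, 31, 13

Post-order visits the left subtree, then the right subtree, then the node.
At 13: go left to 17.
  At 17: go left to 27.
    At 27: go left to 11.
      At 11: go left to 36.
        At 36: go left to 22.
          22 is a leaf — visit 22.
        At 36: go right to 35.
          35 is a leaf — visit 35.
        Visit 36.
      At 11: go right to 15.
        At 15: go left to 32.
          32 is a leaf — visit 32.
        At 15: no right child.
        Visit 15.
      Visit 11.
    At 27: go right to 21.
      At 21: no left child.
      At 21: go right to 20.
        At 20: no left child.
        At 20: go right to 30.
          30 is a leaf — visit 30.
        Visit 20.
      Visit 21.
    Visit 27.
  At 17: go right to 25.
    At 25: go left to 28.
      At 28: no left child.
      At 28: go right to 24.
        24 is a leaf — visit 24.
      Visit 28.
    At 25: go right to 6.
      6 is a leaf — visit 6.
    Visit 25.
  Visit 17.
At 13: go right to 31.
  31 is a leaf — visit 31.
Visit 13.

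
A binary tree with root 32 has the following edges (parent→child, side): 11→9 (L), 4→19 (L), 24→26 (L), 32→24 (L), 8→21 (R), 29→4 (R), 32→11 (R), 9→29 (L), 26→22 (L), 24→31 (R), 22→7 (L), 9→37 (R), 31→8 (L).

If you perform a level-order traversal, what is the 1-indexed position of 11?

3

Level-order visits nodes level by level from the root, left to right within each level.
Level 0: 32
Level 1: 24, 11
Level 2: 26, 31, 9
Level 3: 22, 8, 29, 37
Level 4: 7, 21, 4
Level 5: 19
Full level-order sequence: 32, 24, 11, 26, 31, 9, 22, 8, 29, 37, 7, 21, 4, 19.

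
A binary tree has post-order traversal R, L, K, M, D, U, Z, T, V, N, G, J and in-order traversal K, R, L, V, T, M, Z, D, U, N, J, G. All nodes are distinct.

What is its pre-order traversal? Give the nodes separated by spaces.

The last element of post-order is the root; it splits in-order into left and right subtrees.
Root J: left subtree has 10 nodes {K, R, L, V, T, M, Z, D, U, N}, right has 1 {G}.
  Root N: left subtree has 9 nodes {K, R, L, V, T, M, Z, D, U}, right has 0 { }.
    Root V: left subtree has 3 nodes {K, R, L}, right has 5 {T, M, Z, D, U}.
      Root K: left subtree has 0 nodes { }, right has 2 {R, L}.
        Root L: left subtree has 1 node {R}, right has 0 { }.
      Root T: left subtree has 0 nodes { }, right has 4 {M, Z, D, U}.
        Root Z: left subtree has 1 node {M}, right has 2 {D, U}.
          Root U: left subtree has 1 node {D}, right has 0 { }.

J N V K L R T Z M U D G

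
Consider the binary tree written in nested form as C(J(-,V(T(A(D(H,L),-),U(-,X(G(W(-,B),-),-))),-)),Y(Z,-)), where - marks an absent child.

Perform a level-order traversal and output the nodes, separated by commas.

Level-order visits nodes level by level from the root, left to right within each level.
Level 0: C
Level 1: J, Y
Level 2: V, Z
Level 3: T
Level 4: A, U
Level 5: D, X
Level 6: H, L, G
Level 7: W
Level 8: B

C, J, Y, V, Z, T, A, U, D, X, H, L, G, W, B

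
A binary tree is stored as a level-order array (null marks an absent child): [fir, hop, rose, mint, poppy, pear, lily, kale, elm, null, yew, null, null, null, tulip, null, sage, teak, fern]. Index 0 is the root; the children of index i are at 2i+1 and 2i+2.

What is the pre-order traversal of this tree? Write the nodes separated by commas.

Pre-order visits the node, then its left subtree, then its right subtree.
Visit fir.
At fir: go left to hop.
  Visit hop.
  At hop: go left to mint.
    Visit mint.
    At mint: go left to kale.
      Visit kale.
      At kale: no left child.
      At kale: go right to sage.
        sage is a leaf — visit sage.
    At mint: go right to elm.
      Visit elm.
      At elm: go left to teak.
        teak is a leaf — visit teak.
      At elm: go right to fern.
        fern is a leaf — visit fern.
  At hop: go right to poppy.
    Visit poppy.
    At poppy: no left child.
    At poppy: go right to yew.
      yew is a leaf — visit yew.
At fir: go right to rose.
  Visit rose.
  At rose: go left to pear.
    pear is a leaf — visit pear.
  At rose: go right to lily.
    Visit lily.
    At lily: no left child.
    At lily: go right to tulip.
      tulip is a leaf — visit tulip.

fir, hop, mint, kale, sage, elm, teak, fern, poppy, yew, rose, pear, lily, tulip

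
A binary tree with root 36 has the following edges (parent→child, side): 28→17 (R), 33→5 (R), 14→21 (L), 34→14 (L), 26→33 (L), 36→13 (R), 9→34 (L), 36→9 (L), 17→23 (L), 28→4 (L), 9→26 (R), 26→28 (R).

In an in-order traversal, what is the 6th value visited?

In-order visits the left subtree, then the node, then the right subtree.
At 36: go left to 9.
  At 9: go left to 34.
    At 34: go left to 14.
      At 14: go left to 21.
        21 is a leaf — visit 21.
      Visit 14.
      At 14: no right child.
    Visit 34.
    At 34: no right child.
  Visit 9.
  At 9: go right to 26.
    At 26: go left to 33.
      At 33: no left child.
      Visit 33.
      At 33: go right to 5.
        5 is a leaf — visit 5.
    Visit 26.
    At 26: go right to 28.
      At 28: go left to 4.
        4 is a leaf — visit 4.
      Visit 28.
      At 28: go right to 17.
        At 17: go left to 23.
          23 is a leaf — visit 23.
        Visit 17.
        At 17: no right child.
Visit 36.
At 36: go right to 13.
  13 is a leaf — visit 13.
Full in-order sequence: 21, 14, 34, 9, 33, 5, 26, 4, 28, 23, 17, 36, 13.

5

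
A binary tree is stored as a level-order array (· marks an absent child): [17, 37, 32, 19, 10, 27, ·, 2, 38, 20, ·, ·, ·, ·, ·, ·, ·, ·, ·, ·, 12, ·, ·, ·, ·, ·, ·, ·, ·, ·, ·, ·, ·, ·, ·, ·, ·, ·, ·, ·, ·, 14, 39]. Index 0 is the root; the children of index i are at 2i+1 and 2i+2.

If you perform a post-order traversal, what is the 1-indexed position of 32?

11

Post-order visits the left subtree, then the right subtree, then the node.
At 17: go left to 37.
  At 37: go left to 19.
    At 19: go left to 2.
      2 is a leaf — visit 2.
    At 19: go right to 38.
      38 is a leaf — visit 38.
    Visit 19.
  At 37: go right to 10.
    At 10: go left to 20.
      At 20: no left child.
      At 20: go right to 12.
        At 12: go left to 14.
          14 is a leaf — visit 14.
        At 12: go right to 39.
          39 is a leaf — visit 39.
        Visit 12.
      Visit 20.
    At 10: no right child.
    Visit 10.
  Visit 37.
At 17: go right to 32.
  At 32: go left to 27.
    27 is a leaf — visit 27.
  At 32: no right child.
  Visit 32.
Visit 17.
Full post-order sequence: 2, 38, 19, 14, 39, 12, 20, 10, 37, 27, 32, 17.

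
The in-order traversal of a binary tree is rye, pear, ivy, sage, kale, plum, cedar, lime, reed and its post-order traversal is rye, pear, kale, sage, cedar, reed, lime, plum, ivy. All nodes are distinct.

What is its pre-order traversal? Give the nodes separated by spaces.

ivy pear rye plum sage kale lime cedar reed

The last element of post-order is the root; it splits in-order into left and right subtrees.
Root ivy: left subtree has 2 nodes {rye, pear}, right has 6 {sage, kale, plum, cedar, lime, reed}.
  Root pear: left subtree has 1 node {rye}, right has 0 { }.
  Root plum: left subtree has 2 nodes {sage, kale}, right has 3 {cedar, lime, reed}.
    Root sage: left subtree has 0 nodes { }, right has 1 {kale}.
    Root lime: left subtree has 1 node {cedar}, right has 1 {reed}.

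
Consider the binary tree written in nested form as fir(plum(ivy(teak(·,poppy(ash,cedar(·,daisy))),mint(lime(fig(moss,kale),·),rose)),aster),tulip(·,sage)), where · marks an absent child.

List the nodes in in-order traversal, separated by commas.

In-order visits the left subtree, then the node, then the right subtree.
At fir: go left to plum.
  At plum: go left to ivy.
    At ivy: go left to teak.
      At teak: no left child.
      Visit teak.
      At teak: go right to poppy.
        At poppy: go left to ash.
          ash is a leaf — visit ash.
        Visit poppy.
        At poppy: go right to cedar.
          At cedar: no left child.
          Visit cedar.
          At cedar: go right to daisy.
            daisy is a leaf — visit daisy.
    Visit ivy.
    At ivy: go right to mint.
      At mint: go left to lime.
        At lime: go left to fig.
          At fig: go left to moss.
            moss is a leaf — visit moss.
          Visit fig.
          At fig: go right to kale.
            kale is a leaf — visit kale.
        Visit lime.
        At lime: no right child.
      Visit mint.
      At mint: go right to rose.
        rose is a leaf — visit rose.
  Visit plum.
  At plum: go right to aster.
    aster is a leaf — visit aster.
Visit fir.
At fir: go right to tulip.
  At tulip: no left child.
  Visit tulip.
  At tulip: go right to sage.
    sage is a leaf — visit sage.

teak, ash, poppy, cedar, daisy, ivy, moss, fig, kale, lime, mint, rose, plum, aster, fir, tulip, sage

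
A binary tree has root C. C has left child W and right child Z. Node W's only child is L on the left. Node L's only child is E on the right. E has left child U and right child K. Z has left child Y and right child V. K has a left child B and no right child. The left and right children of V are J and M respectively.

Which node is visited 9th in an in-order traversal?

Z

In-order visits the left subtree, then the node, then the right subtree.
At C: go left to W.
  At W: go left to L.
    At L: no left child.
    Visit L.
    At L: go right to E.
      At E: go left to U.
        U is a leaf — visit U.
      Visit E.
      At E: go right to K.
        At K: go left to B.
          B is a leaf — visit B.
        Visit K.
        At K: no right child.
  Visit W.
  At W: no right child.
Visit C.
At C: go right to Z.
  At Z: go left to Y.
    Y is a leaf — visit Y.
  Visit Z.
  At Z: go right to V.
    At V: go left to J.
      J is a leaf — visit J.
    Visit V.
    At V: go right to M.
      M is a leaf — visit M.
Full in-order sequence: L, U, E, B, K, W, C, Y, Z, J, V, M.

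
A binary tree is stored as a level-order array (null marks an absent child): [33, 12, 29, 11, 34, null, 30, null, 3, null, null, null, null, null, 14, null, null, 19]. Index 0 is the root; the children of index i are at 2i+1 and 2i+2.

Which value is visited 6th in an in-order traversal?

In-order visits the left subtree, then the node, then the right subtree.
At 33: go left to 12.
  At 12: go left to 11.
    At 11: no left child.
    Visit 11.
    At 11: go right to 3.
      At 3: go left to 19.
        19 is a leaf — visit 19.
      Visit 3.
      At 3: no right child.
  Visit 12.
  At 12: go right to 34.
    34 is a leaf — visit 34.
Visit 33.
At 33: go right to 29.
  At 29: no left child.
  Visit 29.
  At 29: go right to 30.
    At 30: no left child.
    Visit 30.
    At 30: go right to 14.
      14 is a leaf — visit 14.
Full in-order sequence: 11, 19, 3, 12, 34, 33, 29, 30, 14.

33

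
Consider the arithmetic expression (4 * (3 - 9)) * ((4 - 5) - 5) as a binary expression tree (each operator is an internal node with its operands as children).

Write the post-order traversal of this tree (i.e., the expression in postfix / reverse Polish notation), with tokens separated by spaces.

Post-order on an expression tree gives postfix notation: for each operator, emit left operand, right operand, then the operator.

4 3 9 - * 4 5 - 5 - *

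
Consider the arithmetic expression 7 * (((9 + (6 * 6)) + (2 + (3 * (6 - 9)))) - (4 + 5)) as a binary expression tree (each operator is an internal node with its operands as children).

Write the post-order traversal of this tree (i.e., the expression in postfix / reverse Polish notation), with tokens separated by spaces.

7 9 6 6 * + 2 3 6 9 - * + + 4 5 + - *

Post-order on an expression tree gives postfix notation: for each operator, emit left operand, right operand, then the operator.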